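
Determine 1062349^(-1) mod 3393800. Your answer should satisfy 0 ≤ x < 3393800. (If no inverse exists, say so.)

2975749

Run Euclid on (3393800, 1062349):
3393800 = 3·1062349 + 206753
1062349 = 5·206753 + 28584
206753 = 7·28584 + 6665
28584 = 4·6665 + 1924
6665 = 3·1924 + 893
1924 = 2·893 + 138
893 = 6·138 + 65
138 = 2·65 + 8
65 = 8·8 + 1
8 = 8·1 + 0
gcd = 1, so the inverse exists. Back-substitute:
1 = 65 − 8·8
1 = −8·138 + 17·65
1 = 17·893 − 110·138
1 = −110·1924 + 237·893
1 = 237·6665 − 821·1924
1 = −821·28584 + 3521·6665
1 = 3521·206753 − 25468·28584
1 = −25468·1062349 + 130861·206753
1 = 130861·3393800 − 418051·1062349
Thus 1062349·(-418051) ≡ 1 (mod 3393800); reducing, -418051 mod 3393800 = 2975749.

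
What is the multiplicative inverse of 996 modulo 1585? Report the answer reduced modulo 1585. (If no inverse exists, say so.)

1106

Extended Euclidean algorithm:
1585 = 1*996 + 589
996 = 1*589 + 407
589 = 1*407 + 182
407 = 2*182 + 43
182 = 4*43 + 10
43 = 4*10 + 3
10 = 3*3 + 1
3 = 3*1 + 0
Since gcd(996, 1585) = 1, back-substitute to write 1 as a combination:
1 = 10 − 3·3
1 = −3·43 + 13·10
1 = 13·182 − 55·43
1 = −55·407 + 123·182
1 = 123·589 − 178·407
1 = −178·996 + 301·589
1 = 301·1585 − 479·996
Thus 996·(-479) ≡ 1 (mod 1585); reducing, -479 mod 1585 = 1106.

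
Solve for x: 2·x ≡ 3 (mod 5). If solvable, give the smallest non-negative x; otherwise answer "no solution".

First find gcd(2, 5):
5 = 2·2 + 1
2 = 2·1 + 0
gcd = 1, so a unique solution mod 5 exists.
Back-substitute for the Bézout coefficients:
1 = 5 − 2·2
So 2·(-2) ≡ 1 (mod 5), giving 2⁻¹ ≡ 3.
x ≡ 2⁻¹·3 ≡ 3·3 ≡ 4 (mod 5).

4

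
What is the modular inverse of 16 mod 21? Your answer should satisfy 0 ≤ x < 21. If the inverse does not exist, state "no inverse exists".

gcd(21, 16) by repeated division:
21 = 1·16 + 5
16 = 3·5 + 1
5 = 5·1 + 0
gcd = 1, so the inverse exists. Back-substitute:
1 = 16 − 3·5
1 = −3·21 + 4·16
So 16·4 ≡ 1 (mod 21).

4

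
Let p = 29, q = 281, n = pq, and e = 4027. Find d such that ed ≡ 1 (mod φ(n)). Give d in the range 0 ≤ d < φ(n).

403

φ(n) = (p−1)(q−1) = 28·280 = 7840.
Need d with 4027·d ≡ 1 (mod 7840). Apply the extended Euclidean algorithm:
7840 = 1×4027 + 3813
4027 = 1×3813 + 214
3813 = 17×214 + 175
214 = 1×175 + 39
175 = 4×39 + 19
39 = 2×19 + 1
19 = 19×1 + 0
Back-substitute:
1 = 39 − 2·19
1 = −2·175 + 9·39
1 = 9·214 − 11·175
1 = −11·3813 + 196·214
1 = 196·4027 − 207·3813
1 = −207·7840 + 403·4027
So 4027·403 ≡ 1 (mod 7840), hence d = 403.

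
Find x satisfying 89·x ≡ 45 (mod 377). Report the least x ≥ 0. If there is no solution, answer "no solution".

First find gcd(89, 377):
377 = 4·89 + 21
89 = 4·21 + 5
21 = 4·5 + 1
5 = 5·1 + 0
gcd = 1, so a unique solution mod 377 exists.
Back-substitute for the Bézout coefficients:
1 = 21 − 4·5
1 = −4·89 + 17·21
1 = 17·377 − 72·89
So 89·(-72) ≡ 1 (mod 377), giving 89⁻¹ ≡ 305.
x ≡ 89⁻¹·45 ≡ 305·45 ≡ 153 (mod 377).

153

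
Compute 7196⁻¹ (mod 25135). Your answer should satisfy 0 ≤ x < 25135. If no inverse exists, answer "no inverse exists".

gcd(25135, 7196) by repeated division:
25135 = 3×7196 + 3547
7196 = 2×3547 + 102
3547 = 34×102 + 79
102 = 1×79 + 23
79 = 3×23 + 10
23 = 2×10 + 3
10 = 3×3 + 1
3 = 3×1 + 0
gcd = 1, so the inverse exists. Back-substitute:
1 = 10 − 3·3
1 = −3·23 + 7·10
1 = 7·79 − 24·23
1 = −24·102 + 31·79
1 = 31·3547 − 1078·102
1 = −1078·7196 + 2187·3547
1 = 2187·25135 − 7639·7196
Thus 7196·(-7639) ≡ 1 (mod 25135); reducing, -7639 mod 25135 = 17496.

17496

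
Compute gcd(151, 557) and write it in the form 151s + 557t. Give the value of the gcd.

Apply Euclid's algorithm to 557 and 151:
557 = 3*151 + 104
151 = 1*104 + 47
104 = 2*47 + 10
47 = 4*10 + 7
10 = 1*7 + 3
7 = 2*3 + 1
3 = 3*1 + 0
gcd(151, 557) = 1.
Working backward:
1 = 7 − 2·3
1 = −2·10 + 3·7
1 = 3·47 − 14·10
1 = −14·104 + 31·47
1 = 31·151 − 45·104
1 = −45·557 + 166·151
So 1 = (-45)·557 + (166)·151.

1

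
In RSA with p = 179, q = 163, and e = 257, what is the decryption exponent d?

9425

φ(n) = (p−1)(q−1) = 178·162 = 28836.
Need d with 257·d ≡ 1 (mod 28836). Apply the extended Euclidean algorithm:
28836 = 112*257 + 52
257 = 4*52 + 49
52 = 1*49 + 3
49 = 16*3 + 1
3 = 3*1 + 0
Back-substitute:
1 = 49 − 16·3
1 = −16·52 + 17·49
1 = 17·257 − 84·52
1 = −84·28836 + 9425·257
So 257·9425 ≡ 1 (mod 28836), hence d = 9425.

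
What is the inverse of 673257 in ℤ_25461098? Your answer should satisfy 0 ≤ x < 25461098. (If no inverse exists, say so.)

no inverse exists

Euclidean algorithm on 25461098, 673257:
25461098 = 37*673257 + 550589
673257 = 1*550589 + 122668
550589 = 4*122668 + 59917
122668 = 2*59917 + 2834
59917 = 21*2834 + 403
2834 = 7*403 + 13
403 = 31*13 + 0
Since gcd = 13 > 1, 673257 is not a unit mod 25461098.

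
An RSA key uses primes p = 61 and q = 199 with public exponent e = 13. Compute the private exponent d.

6397

φ(n) = (p−1)(q−1) = 60·198 = 11880.
Need d with 13·d ≡ 1 (mod 11880). Apply the extended Euclidean algorithm:
11880 = 913*13 + 11
13 = 1*11 + 2
11 = 5*2 + 1
2 = 2*1 + 0
Back-substitute:
1 = 11 − 5·2
1 = −5·13 + 6·11
1 = 6·11880 − 5483·13
So 13·(-5483) ≡ 1 (mod 11880), hence d ≡ -5483 ≡ 6397 (mod 11880).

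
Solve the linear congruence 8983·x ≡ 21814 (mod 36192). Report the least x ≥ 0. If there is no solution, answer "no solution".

2170

First find gcd(8983, 36192):
36192 = 4×8983 + 260
8983 = 34×260 + 143
260 = 1×143 + 117
143 = 1×117 + 26
117 = 4×26 + 13
26 = 2×13 + 0
gcd = 13 and 13 | 21814, so solutions exist. Divide through by 13: 691x ≡ 1678 (mod 2784).
Now find 691⁻¹ mod 2784:
2784 = 4×691 + 20
691 = 34×20 + 11
20 = 1×11 + 9
11 = 1×9 + 2
9 = 4×2 + 1
2 = 2×1 + 0
Back-substitute:
1 = 9 − 4·2
1 = −4·11 + 5·9
1 = 5·20 − 9·11
1 = −9·691 + 311·20
1 = 311·2784 − 1253·691
So 691·(-1253) ≡ 1 (mod 2784), i.e. 691⁻¹ ≡ 1531.
Then x ≡ 1531·1678 ≡ 2170 (mod 2784); the smallest non-negative solution is x = 2170.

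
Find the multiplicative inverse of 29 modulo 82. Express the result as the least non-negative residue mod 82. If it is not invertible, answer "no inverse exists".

17

Apply the Euclidean algorithm to 82 and 29:
82 = 2*29 + 24
29 = 1*24 + 5
24 = 4*5 + 4
5 = 1*4 + 1
4 = 4*1 + 0
Since gcd(29, 82) = 1, back-substitute to write 1 as a combination:
1 = 5 − 4
1 = −24 + 5·5
1 = 5·29 − 6·24
1 = −6·82 + 17·29
So 29·17 ≡ 1 (mod 82).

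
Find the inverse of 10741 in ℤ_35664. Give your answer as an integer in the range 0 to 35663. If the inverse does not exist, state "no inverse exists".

Extended Euclidean algorithm:
35664 = 3·10741 + 3441
10741 = 3·3441 + 418
3441 = 8·418 + 97
418 = 4·97 + 30
97 = 3·30 + 7
30 = 4·7 + 2
7 = 3·2 + 1
2 = 2·1 + 0
Since gcd(10741, 35664) = 1, back-substitute to write 1 as a combination:
1 = 7 − 3·2
1 = −3·30 + 13·7
1 = 13·97 − 42·30
1 = −42·418 + 181·97
1 = 181·3441 − 1490·418
1 = −1490·10741 + 4651·3441
1 = 4651·35664 − 15443·10741
Thus 10741·(-15443) ≡ 1 (mod 35664); reducing, -15443 mod 35664 = 20221.

20221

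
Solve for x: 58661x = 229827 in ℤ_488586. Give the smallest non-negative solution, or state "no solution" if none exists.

First find gcd(58661, 488586):
488586 = 8*58661 + 19298
58661 = 3*19298 + 767
19298 = 25*767 + 123
767 = 6*123 + 29
123 = 4*29 + 7
29 = 4*7 + 1
7 = 7*1 + 0
gcd = 1, so a unique solution mod 488586 exists.
Back-substitute for the Bézout coefficients:
1 = 29 − 4·7
1 = −4·123 + 17·29
1 = 17·767 − 106·123
1 = −106·19298 + 2667·767
1 = 2667·58661 − 8107·19298
1 = −8107·488586 + 67523·58661
So 58661·(67523) ≡ 1 (mod 488586), giving 58661⁻¹ ≡ 67523.
x ≡ 58661⁻¹·229827 ≡ 67523·229827 ≡ 139989 (mod 488586).

139989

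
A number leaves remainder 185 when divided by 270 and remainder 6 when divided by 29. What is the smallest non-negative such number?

6125

Write x = 185 + 270·k. Then 270·k ≡ 6 − 185 ≡ 24 (mod 29).
Need 270⁻¹ mod 29. Extended Euclid on (29, 9):
29 = 3·9 + 2
9 = 4·2 + 1
2 = 2·1 + 0
Back-substitute:
1 = 9 − 4·2
1 = −4·29 + 13·9
270⁻¹ ≡ 13 (mod 29), so k ≡ 13·24 ≡ 22 (mod 29).
x = 185 + 270·22 = 6125.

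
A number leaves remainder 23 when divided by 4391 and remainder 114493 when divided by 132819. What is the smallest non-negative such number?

Write x = 23 + 4391·k. Then 4391·k ≡ 114493 − 23 ≡ 114470 (mod 132819).
Need 4391⁻¹ mod 132819. Extended Euclid on (132819, 4391):
132819 = 30×4391 + 1089
4391 = 4×1089 + 35
1089 = 31×35 + 4
35 = 8×4 + 3
4 = 1×3 + 1
3 = 3×1 + 0
Back-substitute:
1 = 4 − 3
1 = −35 + 9·4
1 = 9·1089 − 280·35
1 = −280·4391 + 1129·1089
1 = 1129·132819 − 34150·4391
4391⁻¹ ≡ 98669 (mod 132819), so k ≡ 98669·114470 ≡ 111127 (mod 132819).
x = 23 + 4391·111127 = 487958680.

487958680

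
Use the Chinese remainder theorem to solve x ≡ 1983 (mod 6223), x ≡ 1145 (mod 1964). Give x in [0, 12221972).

Write x = 1983 + 6223·k. Then 6223·k ≡ 1145 − 1983 ≡ 1126 (mod 1964).
Need 6223⁻¹ mod 1964. Extended Euclid on (1964, 331):
1964 = 5×331 + 309
331 = 1×309 + 22
309 = 14×22 + 1
22 = 22×1 + 0
Back-substitute:
1 = 309 − 14·22
1 = −14·331 + 15·309
1 = 15·1964 − 89·331
6223⁻¹ ≡ 1875 (mod 1964), so k ≡ 1875·1126 ≡ 1914 (mod 1964).
x = 1983 + 6223·1914 = 11912805.

11912805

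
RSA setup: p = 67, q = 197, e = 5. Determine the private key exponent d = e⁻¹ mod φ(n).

φ(n) = (p−1)(q−1) = 66·196 = 12936.
Need d with 5·d ≡ 1 (mod 12936). Apply the extended Euclidean algorithm:
12936 = 2587*5 + 1
5 = 5*1 + 0
Back-substitute:
1 = 12936 − 2587·5
So 5·(-2587) ≡ 1 (mod 12936), hence d ≡ -2587 ≡ 10349 (mod 12936).

10349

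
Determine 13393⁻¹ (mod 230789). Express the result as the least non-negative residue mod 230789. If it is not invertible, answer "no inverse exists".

170270

Run Euclid on (230789, 13393):
230789 = 17·13393 + 3108
13393 = 4·3108 + 961
3108 = 3·961 + 225
961 = 4·225 + 61
225 = 3·61 + 42
61 = 1·42 + 19
42 = 2·19 + 4
19 = 4·4 + 3
4 = 1·3 + 1
3 = 3·1 + 0
gcd = 1, so the inverse exists. Back-substitute:
1 = 4 − 3
1 = −19 + 5·4
1 = 5·42 − 11·19
1 = −11·61 + 16·42
1 = 16·225 − 59·61
1 = −59·961 + 252·225
1 = 252·3108 − 815·961
1 = −815·13393 + 3512·3108
1 = 3512·230789 − 60519·13393
So 13393·(-60519) ≡ 1 (mod 230789), and -60519 ≡ 170270 (mod 230789).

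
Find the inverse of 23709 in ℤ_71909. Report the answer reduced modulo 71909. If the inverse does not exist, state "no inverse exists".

18483

gcd(71909, 23709) by repeated division:
71909 = 3*23709 + 782
23709 = 30*782 + 249
782 = 3*249 + 35
249 = 7*35 + 4
35 = 8*4 + 3
4 = 1*3 + 1
3 = 3*1 + 0
The gcd is 1. Working backward:
1 = 4 − 3
1 = −35 + 9·4
1 = 9·249 − 64·35
1 = −64·782 + 201·249
1 = 201·23709 − 6094·782
1 = −6094·71909 + 18483·23709
So 23709·18483 ≡ 1 (mod 71909).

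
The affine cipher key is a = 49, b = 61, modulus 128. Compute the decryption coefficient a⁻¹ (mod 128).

gcd(128, 49) by repeated division:
128 = 2·49 + 30
49 = 1·30 + 19
30 = 1·19 + 11
19 = 1·11 + 8
11 = 1·8 + 3
8 = 2·3 + 2
3 = 1·2 + 1
2 = 2·1 + 0
gcd = 1, so the inverse exists. Back-substitute:
1 = 3 − 2
1 = −8 + 3·3
1 = 3·11 − 4·8
1 = −4·19 + 7·11
1 = 7·30 − 11·19
1 = −11·49 + 18·30
1 = 18·128 − 47·49
So 49·(-47) ≡ 1 (mod 128), and -47 ≡ 81 (mod 128).

81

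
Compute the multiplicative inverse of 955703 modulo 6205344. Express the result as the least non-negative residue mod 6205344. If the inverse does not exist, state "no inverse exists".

4694951

gcd(6205344, 955703) by repeated division:
6205344 = 6×955703 + 471126
955703 = 2×471126 + 13451
471126 = 35×13451 + 341
13451 = 39×341 + 152
341 = 2×152 + 37
152 = 4×37 + 4
37 = 9×4 + 1
4 = 4×1 + 0
Since gcd(955703, 6205344) = 1, back-substitute to write 1 as a combination:
1 = 37 − 9·4
1 = −9·152 + 37·37
1 = 37·341 − 83·152
1 = −83·13451 + 3274·341
1 = 3274·471126 − 114673·13451
1 = −114673·955703 + 232620·471126
1 = 232620·6205344 − 1510393·955703
Hence 955703⁻¹ ≡ -1510393 ≡ 4694951 (mod 6205344).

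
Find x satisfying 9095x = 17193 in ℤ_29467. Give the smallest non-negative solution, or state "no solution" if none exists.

12171

First find gcd(9095, 29467):
29467 = 3*9095 + 2182
9095 = 4*2182 + 367
2182 = 5*367 + 347
367 = 1*347 + 20
347 = 17*20 + 7
20 = 2*7 + 6
7 = 1*6 + 1
6 = 6*1 + 0
gcd = 1, so a unique solution mod 29467 exists.
Back-substitute for the Bézout coefficients:
1 = 7 − 6
1 = −20 + 3·7
1 = 3·347 − 52·20
1 = −52·367 + 55·347
1 = 55·2182 − 327·367
1 = −327·9095 + 1363·2182
1 = 1363·29467 − 4416·9095
So 9095·(-4416) ≡ 1 (mod 29467), giving 9095⁻¹ ≡ 25051.
x ≡ 9095⁻¹·17193 ≡ 25051·17193 ≡ 12171 (mod 29467).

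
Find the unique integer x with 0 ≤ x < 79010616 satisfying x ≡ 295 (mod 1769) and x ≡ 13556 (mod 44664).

Write x = 295 + 1769·k. Then 1769·k ≡ 13556 − 295 ≡ 13261 (mod 44664).
Need 1769⁻¹ mod 44664. Extended Euclid on (44664, 1769):
44664 = 25·1769 + 439
1769 = 4·439 + 13
439 = 33·13 + 10
13 = 1·10 + 3
10 = 3·3 + 1
3 = 3·1 + 0
Back-substitute:
1 = 10 − 3·3
1 = −3·13 + 4·10
1 = 4·439 − 135·13
1 = −135·1769 + 544·439
1 = 544·44664 − 13735·1769
1769⁻¹ ≡ 30929 (mod 44664), so k ≡ 30929·13261 ≡ 44621 (mod 44664).
x = 295 + 1769·44621 = 78934844.

78934844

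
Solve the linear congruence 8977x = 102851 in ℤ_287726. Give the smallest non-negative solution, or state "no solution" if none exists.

First find gcd(8977, 287726):
287726 = 32*8977 + 462
8977 = 19*462 + 199
462 = 2*199 + 64
199 = 3*64 + 7
64 = 9*7 + 1
7 = 7*1 + 0
gcd = 1, so a unique solution mod 287726 exists.
Back-substitute for the Bézout coefficients:
1 = 64 − 9·7
1 = −9·199 + 28·64
1 = 28·462 − 65·199
1 = −65·8977 + 1263·462
1 = 1263·287726 − 40481·8977
So 8977·(-40481) ≡ 1 (mod 287726), giving 8977⁻¹ ≡ 247245.
x ≡ 8977⁻¹·102851 ≡ 247245·102851 ≡ 171615 (mod 287726).

171615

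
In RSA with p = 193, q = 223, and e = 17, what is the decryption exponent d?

25073

φ(n) = (p−1)(q−1) = 192·222 = 42624.
Need d with 17·d ≡ 1 (mod 42624). Apply the extended Euclidean algorithm:
42624 = 2507×17 + 5
17 = 3×5 + 2
5 = 2×2 + 1
2 = 2×1 + 0
Back-substitute:
1 = 5 − 2·2
1 = −2·17 + 7·5
1 = 7·42624 − 17551·17
So 17·(-17551) ≡ 1 (mod 42624), hence d ≡ -17551 ≡ 25073 (mod 42624).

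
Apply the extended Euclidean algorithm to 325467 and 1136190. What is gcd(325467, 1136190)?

Euclidean algorithm:
1136190 = 3×325467 + 159789
325467 = 2×159789 + 5889
159789 = 27×5889 + 786
5889 = 7×786 + 387
786 = 2×387 + 12
387 = 32×12 + 3
12 = 4×3 + 0
gcd(325467, 1136190) = 3.
Express as a combination:
3 = 387 − 32·12
3 = −32·786 + 65·387
3 = 65·5889 − 487·786
3 = −487·159789 + 13214·5889
3 = 13214·325467 − 26915·159789
3 = −26915·1136190 + 93959·325467
So 3 = (-26915)·1136190 + (93959)·325467.

3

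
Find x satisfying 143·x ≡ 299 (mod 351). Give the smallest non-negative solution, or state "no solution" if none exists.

First find gcd(143, 351):
351 = 2·143 + 65
143 = 2·65 + 13
65 = 5·13 + 0
gcd = 13 and 13 | 299, so solutions exist. Divide through by 13: 11x ≡ 23 (mod 27).
Now find 11⁻¹ mod 27:
27 = 2*11 + 5
11 = 2*5 + 1
5 = 5*1 + 0
Back-substitute:
1 = 11 − 2·5
1 = −2·27 + 5·11
So 11⁻¹ ≡ 5 (mod 27).
Then x ≡ 5·23 ≡ 7 (mod 27); the smallest non-negative solution is x = 7.

7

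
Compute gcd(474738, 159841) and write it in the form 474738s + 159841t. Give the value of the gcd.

11

Euclidean algorithm:
474738 = 2·159841 + 155056
159841 = 1·155056 + 4785
155056 = 32·4785 + 1936
4785 = 2·1936 + 913
1936 = 2·913 + 110
913 = 8·110 + 33
110 = 3·33 + 11
33 = 3·11 + 0
gcd(474738, 159841) = 11.
Back-substituting:
11 = 110 − 3·33
11 = −3·913 + 25·110
11 = 25·1936 − 53·913
11 = −53·4785 + 131·1936
11 = 131·155056 − 4245·4785
11 = −4245·159841 + 4376·155056
11 = 4376·474738 − 12997·159841
So 11 = (4376)·474738 + (-12997)·159841.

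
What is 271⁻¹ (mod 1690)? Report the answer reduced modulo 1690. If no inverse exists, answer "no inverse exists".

1241

Apply the Euclidean algorithm to 1690 and 271:
1690 = 6·271 + 64
271 = 4·64 + 15
64 = 4·15 + 4
15 = 3·4 + 3
4 = 1·3 + 1
3 = 3·1 + 0
gcd = 1, so the inverse exists. Back-substitute:
1 = 4 − 3
1 = −15 + 4·4
1 = 4·64 − 17·15
1 = −17·271 + 72·64
1 = 72·1690 − 449·271
Hence 271⁻¹ ≡ -449 ≡ 1241 (mod 1690).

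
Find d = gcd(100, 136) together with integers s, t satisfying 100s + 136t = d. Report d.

4

Euclidean algorithm:
136 = 1×100 + 36
100 = 2×36 + 28
36 = 1×28 + 8
28 = 3×8 + 4
8 = 2×4 + 0
gcd(100, 136) = 4.
Back-substituting:
4 = 28 − 3·8
4 = −3·36 + 4·28
4 = 4·100 − 11·36
4 = −11·136 + 15·100
So 4 = (-11)·136 + (15)·100.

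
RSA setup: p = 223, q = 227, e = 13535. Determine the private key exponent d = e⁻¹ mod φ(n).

φ(n) = (p−1)(q−1) = 222·226 = 50172.
Need d with 13535·d ≡ 1 (mod 50172). Apply the extended Euclidean algorithm:
50172 = 3×13535 + 9567
13535 = 1×9567 + 3968
9567 = 2×3968 + 1631
3968 = 2×1631 + 706
1631 = 2×706 + 219
706 = 3×219 + 49
219 = 4×49 + 23
49 = 2×23 + 3
23 = 7×3 + 2
3 = 1×2 + 1
2 = 2×1 + 0
Back-substitute:
1 = 3 − 2
1 = −23 + 8·3
1 = 8·49 − 17·23
1 = −17·219 + 76·49
1 = 76·706 − 245·219
1 = −245·1631 + 566·706
1 = 566·3968 − 1377·1631
1 = −1377·9567 + 3320·3968
1 = 3320·13535 − 4697·9567
1 = −4697·50172 + 17411·13535
So 13535·17411 ≡ 1 (mod 50172), hence d = 17411.

17411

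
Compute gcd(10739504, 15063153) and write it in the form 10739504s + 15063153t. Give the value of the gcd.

Euclidean algorithm:
15063153 = 1*10739504 + 4323649
10739504 = 2*4323649 + 2092206
4323649 = 2*2092206 + 139237
2092206 = 15*139237 + 3651
139237 = 38*3651 + 499
3651 = 7*499 + 158
499 = 3*158 + 25
158 = 6*25 + 8
25 = 3*8 + 1
8 = 8*1 + 0
gcd(10739504, 15063153) = 1.
Back-substituting:
1 = 25 − 3·8
1 = −3·158 + 19·25
1 = 19·499 − 60·158
1 = −60·3651 + 439·499
1 = 439·139237 − 16742·3651
1 = −16742·2092206 + 251569·139237
1 = 251569·4323649 − 519880·2092206
1 = −519880·10739504 + 1291329·4323649
1 = 1291329·15063153 − 1811209·10739504
So 1 = (1291329)·15063153 + (-1811209)·10739504.

1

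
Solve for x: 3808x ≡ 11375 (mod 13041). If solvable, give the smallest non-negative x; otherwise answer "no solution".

116

First find gcd(3808, 13041):
13041 = 3·3808 + 1617
3808 = 2·1617 + 574
1617 = 2·574 + 469
574 = 1·469 + 105
469 = 4·105 + 49
105 = 2·49 + 7
49 = 7·7 + 0
gcd = 7 and 7 | 11375, so solutions exist. Divide through by 7: 544x ≡ 1625 (mod 1863).
Now find 544⁻¹ mod 1863:
1863 = 3*544 + 231
544 = 2*231 + 82
231 = 2*82 + 67
82 = 1*67 + 15
67 = 4*15 + 7
15 = 2*7 + 1
7 = 7*1 + 0
Back-substitute:
1 = 15 − 2·7
1 = −2·67 + 9·15
1 = 9·82 − 11·67
1 = −11·231 + 31·82
1 = 31·544 − 73·231
1 = −73·1863 + 250·544
So 544⁻¹ ≡ 250 (mod 1863).
Then x ≡ 250·1625 ≡ 116 (mod 1863); the smallest non-negative solution is x = 116.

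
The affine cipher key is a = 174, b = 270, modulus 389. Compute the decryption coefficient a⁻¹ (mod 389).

Run Euclid on (389, 174):
389 = 2·174 + 41
174 = 4·41 + 10
41 = 4·10 + 1
10 = 10·1 + 0
gcd = 1, so the inverse exists. Back-substitute:
1 = 41 − 4·10
1 = −4·174 + 17·41
1 = 17·389 − 38·174
So 174·(-38) ≡ 1 (mod 389), and -38 ≡ 351 (mod 389).

351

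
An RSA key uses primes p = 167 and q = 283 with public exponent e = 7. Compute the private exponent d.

13375

φ(n) = (p−1)(q−1) = 166·282 = 46812.
Need d with 7·d ≡ 1 (mod 46812). Apply the extended Euclidean algorithm:
46812 = 6687·7 + 3
7 = 2·3 + 1
3 = 3·1 + 0
Back-substitute:
1 = 7 − 2·3
1 = −2·46812 + 13375·7
So 7·13375 ≡ 1 (mod 46812), hence d = 13375.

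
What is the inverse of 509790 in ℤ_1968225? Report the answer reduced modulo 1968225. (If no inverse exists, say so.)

no inverse exists

Euclidean algorithm on 1968225, 509790:
1968225 = 3·509790 + 438855
509790 = 1·438855 + 70935
438855 = 6·70935 + 13245
70935 = 5·13245 + 4710
13245 = 2·4710 + 3825
4710 = 1·3825 + 885
3825 = 4·885 + 285
885 = 3·285 + 30
285 = 9·30 + 15
30 = 2·15 + 0
The gcd is 15, not 1, hence no inverse exists.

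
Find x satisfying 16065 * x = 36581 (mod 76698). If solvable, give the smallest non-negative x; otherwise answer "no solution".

gcd(16065, 76698):
76698 = 4·16065 + 12438
16065 = 1·12438 + 3627
12438 = 3·3627 + 1557
3627 = 2·1557 + 513
1557 = 3·513 + 18
513 = 28·18 + 9
18 = 2·9 + 0
gcd = 9, but 9 ∤ 36581, so the congruence has no solution.

no solution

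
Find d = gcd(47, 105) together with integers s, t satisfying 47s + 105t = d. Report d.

1

Euclidean algorithm:
105 = 2*47 + 11
47 = 4*11 + 3
11 = 3*3 + 2
3 = 1*2 + 1
2 = 2*1 + 0
gcd(47, 105) = 1.
Working backward:
1 = 3 − 2
1 = −11 + 4·3
1 = 4·47 − 17·11
1 = −17·105 + 38·47
So 1 = (-17)·105 + (38)·47.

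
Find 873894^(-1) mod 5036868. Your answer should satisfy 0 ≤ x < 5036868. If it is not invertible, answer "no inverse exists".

no inverse exists

Compute gcd(873894, 5036868):
5036868 = 5×873894 + 667398
873894 = 1×667398 + 206496
667398 = 3×206496 + 47910
206496 = 4×47910 + 14856
47910 = 3×14856 + 3342
14856 = 4×3342 + 1488
3342 = 2×1488 + 366
1488 = 4×366 + 24
366 = 15×24 + 6
24 = 4×6 + 0
gcd(873894, 5036868) = 6 ≠ 1, so 873894 has no multiplicative inverse modulo 5036868.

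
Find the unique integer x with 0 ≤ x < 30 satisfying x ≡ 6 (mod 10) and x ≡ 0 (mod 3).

Write x = 6 + 10·k. Then 10·k ≡ 0 − 6 ≡ 0 (mod 3).
Need 10⁻¹ mod 3. Extended Euclid on (3, 1):
3 = 3·1 + 0
10⁻¹ ≡ 1 (mod 3), so k ≡ 1·0 ≡ 0 (mod 3).
x = 6 + 10·0 = 6.

6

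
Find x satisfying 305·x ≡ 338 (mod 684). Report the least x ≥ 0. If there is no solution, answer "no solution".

490

First find gcd(305, 684):
684 = 2*305 + 74
305 = 4*74 + 9
74 = 8*9 + 2
9 = 4*2 + 1
2 = 2*1 + 0
gcd = 1, so a unique solution mod 684 exists.
Back-substitute for the Bézout coefficients:
1 = 9 − 4·2
1 = −4·74 + 33·9
1 = 33·305 − 136·74
1 = −136·684 + 305·305
So 305·(305) ≡ 1 (mod 684), giving 305⁻¹ ≡ 305.
x ≡ 305⁻¹·338 ≡ 305·338 ≡ 490 (mod 684).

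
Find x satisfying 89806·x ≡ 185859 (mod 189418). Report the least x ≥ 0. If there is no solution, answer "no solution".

gcd(89806, 189418):
189418 = 2·89806 + 9806
89806 = 9·9806 + 1552
9806 = 6·1552 + 494
1552 = 3·494 + 70
494 = 7·70 + 4
70 = 17·4 + 2
4 = 2·2 + 0
gcd = 2, but 2 ∤ 185859, so the congruence has no solution.

no solution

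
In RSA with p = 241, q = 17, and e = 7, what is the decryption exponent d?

φ(n) = (p−1)(q−1) = 240·16 = 3840.
Need d with 7·d ≡ 1 (mod 3840). Apply the extended Euclidean algorithm:
3840 = 548*7 + 4
7 = 1*4 + 3
4 = 1*3 + 1
3 = 3*1 + 0
Back-substitute:
1 = 4 − 3
1 = −7 + 2·4
1 = 2·3840 − 1097·7
So 7·(-1097) ≡ 1 (mod 3840), hence d ≡ -1097 ≡ 2743 (mod 3840).

2743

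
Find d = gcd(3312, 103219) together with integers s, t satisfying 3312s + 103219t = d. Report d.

Euclidean algorithm:
103219 = 31·3312 + 547
3312 = 6·547 + 30
547 = 18·30 + 7
30 = 4·7 + 2
7 = 3·2 + 1
2 = 2·1 + 0
gcd(3312, 103219) = 1.
Express as a combination:
1 = 7 − 3·2
1 = −3·30 + 13·7
1 = 13·547 − 237·30
1 = −237·3312 + 1435·547
1 = 1435·103219 − 44722·3312
So 1 = (1435)·103219 + (-44722)·3312.

1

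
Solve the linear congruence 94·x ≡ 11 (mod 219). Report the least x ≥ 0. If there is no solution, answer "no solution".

First find gcd(94, 219):
219 = 2*94 + 31
94 = 3*31 + 1
31 = 31*1 + 0
gcd = 1, so a unique solution mod 219 exists.
Back-substitute for the Bézout coefficients:
1 = 94 − 3·31
1 = −3·219 + 7·94
So 94·(7) ≡ 1 (mod 219), giving 94⁻¹ ≡ 7.
x ≡ 94⁻¹·11 ≡ 7·11 ≡ 77 (mod 219).

77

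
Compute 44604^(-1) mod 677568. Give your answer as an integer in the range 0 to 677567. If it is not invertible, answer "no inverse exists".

Compute gcd(44604, 677568):
677568 = 15*44604 + 8508
44604 = 5*8508 + 2064
8508 = 4*2064 + 252
2064 = 8*252 + 48
252 = 5*48 + 12
48 = 4*12 + 0
gcd(44604, 677568) = 12 ≠ 1, so 44604 has no multiplicative inverse modulo 677568.

no inverse exists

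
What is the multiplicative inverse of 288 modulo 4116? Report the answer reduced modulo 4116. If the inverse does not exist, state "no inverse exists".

no inverse exists

Euclidean algorithm on 4116, 288:
4116 = 14·288 + 84
288 = 3·84 + 36
84 = 2·36 + 12
36 = 3·12 + 0
Since gcd = 12 > 1, 288 is not a unit mod 4116.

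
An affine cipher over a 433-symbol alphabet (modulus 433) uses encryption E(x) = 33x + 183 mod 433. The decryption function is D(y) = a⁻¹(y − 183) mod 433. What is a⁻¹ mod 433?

105

Run Euclid on (433, 33):
433 = 13×33 + 4
33 = 8×4 + 1
4 = 4×1 + 0
gcd = 1, so the inverse exists. Back-substitute:
1 = 33 − 8·4
1 = −8·433 + 105·33
So 33·105 ≡ 1 (mod 433).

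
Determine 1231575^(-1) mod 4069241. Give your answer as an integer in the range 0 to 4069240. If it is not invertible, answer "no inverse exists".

2095173

Apply the Euclidean algorithm to 4069241 and 1231575:
4069241 = 3*1231575 + 374516
1231575 = 3*374516 + 108027
374516 = 3*108027 + 50435
108027 = 2*50435 + 7157
50435 = 7*7157 + 336
7157 = 21*336 + 101
336 = 3*101 + 33
101 = 3*33 + 2
33 = 16*2 + 1
2 = 2*1 + 0
The gcd is 1. Working backward:
1 = 33 − 16·2
1 = −16·101 + 49·33
1 = 49·336 − 163·101
1 = −163·7157 + 3472·336
1 = 3472·50435 − 24467·7157
1 = −24467·108027 + 52406·50435
1 = 52406·374516 − 181685·108027
1 = −181685·1231575 + 597461·374516
1 = 597461·4069241 − 1974068·1231575
Hence 1231575⁻¹ ≡ -1974068 ≡ 2095173 (mod 4069241).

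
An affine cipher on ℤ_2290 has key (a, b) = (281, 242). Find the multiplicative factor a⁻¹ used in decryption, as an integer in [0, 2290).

gcd(2290, 281) by repeated division:
2290 = 8*281 + 42
281 = 6*42 + 29
42 = 1*29 + 13
29 = 2*13 + 3
13 = 4*3 + 1
3 = 3*1 + 0
gcd = 1, so the inverse exists. Back-substitute:
1 = 13 − 4·3
1 = −4·29 + 9·13
1 = 9·42 − 13·29
1 = −13·281 + 87·42
1 = 87·2290 − 709·281
So 281·(-709) ≡ 1 (mod 2290), and -709 ≡ 1581 (mod 2290).

1581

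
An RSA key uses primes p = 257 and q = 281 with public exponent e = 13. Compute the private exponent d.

38597

φ(n) = (p−1)(q−1) = 256·280 = 71680.
Need d with 13·d ≡ 1 (mod 71680). Apply the extended Euclidean algorithm:
71680 = 5513×13 + 11
13 = 1×11 + 2
11 = 5×2 + 1
2 = 2×1 + 0
Back-substitute:
1 = 11 − 5·2
1 = −5·13 + 6·11
1 = 6·71680 − 33083·13
So 13·(-33083) ≡ 1 (mod 71680), hence d ≡ -33083 ≡ 38597 (mod 71680).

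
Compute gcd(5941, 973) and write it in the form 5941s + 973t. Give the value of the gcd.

1

Euclidean algorithm:
5941 = 6×973 + 103
973 = 9×103 + 46
103 = 2×46 + 11
46 = 4×11 + 2
11 = 5×2 + 1
2 = 2×1 + 0
gcd(5941, 973) = 1.
Back-substituting:
1 = 11 − 5·2
1 = −5·46 + 21·11
1 = 21·103 − 47·46
1 = −47·973 + 444·103
1 = 444·5941 − 2711·973
So 1 = (444)·5941 + (-2711)·973.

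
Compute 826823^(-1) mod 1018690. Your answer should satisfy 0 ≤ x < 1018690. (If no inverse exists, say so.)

238767

Extended Euclidean algorithm:
1018690 = 1×826823 + 191867
826823 = 4×191867 + 59355
191867 = 3×59355 + 13802
59355 = 4×13802 + 4147
13802 = 3×4147 + 1361
4147 = 3×1361 + 64
1361 = 21×64 + 17
64 = 3×17 + 13
17 = 1×13 + 4
13 = 3×4 + 1
4 = 4×1 + 0
Since gcd(826823, 1018690) = 1, back-substitute to write 1 as a combination:
1 = 13 − 3·4
1 = −3·17 + 4·13
1 = 4·64 − 15·17
1 = −15·1361 + 319·64
1 = 319·4147 − 972·1361
1 = −972·13802 + 3235·4147
1 = 3235·59355 − 13912·13802
1 = −13912·191867 + 44971·59355
1 = 44971·826823 − 193796·191867
1 = −193796·1018690 + 238767·826823
So 826823·238767 ≡ 1 (mod 1018690).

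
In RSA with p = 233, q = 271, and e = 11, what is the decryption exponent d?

φ(n) = (p−1)(q−1) = 232·270 = 62640.
Need d with 11·d ≡ 1 (mod 62640). Apply the extended Euclidean algorithm:
62640 = 5694*11 + 6
11 = 1*6 + 5
6 = 1*5 + 1
5 = 5*1 + 0
Back-substitute:
1 = 6 − 5
1 = −11 + 2·6
1 = 2·62640 − 11389·11
So 11·(-11389) ≡ 1 (mod 62640), hence d ≡ -11389 ≡ 51251 (mod 62640).

51251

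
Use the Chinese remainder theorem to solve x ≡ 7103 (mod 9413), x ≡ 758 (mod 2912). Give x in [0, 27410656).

Write x = 7103 + 9413·k. Then 9413·k ≡ 758 − 7103 ≡ 2391 (mod 2912).
Need 9413⁻¹ mod 2912. Extended Euclid on (2912, 677):
2912 = 4·677 + 204
677 = 3·204 + 65
204 = 3·65 + 9
65 = 7·9 + 2
9 = 4·2 + 1
2 = 2·1 + 0
Back-substitute:
1 = 9 − 4·2
1 = −4·65 + 29·9
1 = 29·204 − 91·65
1 = −91·677 + 302·204
1 = 302·2912 − 1299·677
9413⁻¹ ≡ 1613 (mod 2912), so k ≡ 1613·2391 ≡ 1195 (mod 2912).
x = 7103 + 9413·1195 = 11255638.

11255638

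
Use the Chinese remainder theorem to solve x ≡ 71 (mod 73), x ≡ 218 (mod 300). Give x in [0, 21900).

2918

Write x = 71 + 73·k. Then 73·k ≡ 218 − 71 ≡ 147 (mod 300).
Need 73⁻¹ mod 300. Extended Euclid on (300, 73):
300 = 4×73 + 8
73 = 9×8 + 1
8 = 8×1 + 0
Back-substitute:
1 = 73 − 9·8
1 = −9·300 + 37·73
73⁻¹ ≡ 37 (mod 300), so k ≡ 37·147 ≡ 39 (mod 300).
x = 71 + 73·39 = 2918.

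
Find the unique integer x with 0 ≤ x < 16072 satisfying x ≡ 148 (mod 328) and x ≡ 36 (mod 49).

4740

Write x = 148 + 328·k. Then 328·k ≡ 36 − 148 ≡ 35 (mod 49).
Need 328⁻¹ mod 49. Extended Euclid on (49, 34):
49 = 1×34 + 15
34 = 2×15 + 4
15 = 3×4 + 3
4 = 1×3 + 1
3 = 3×1 + 0
Back-substitute:
1 = 4 − 3
1 = −15 + 4·4
1 = 4·34 − 9·15
1 = −9·49 + 13·34
328⁻¹ ≡ 13 (mod 49), so k ≡ 13·35 ≡ 14 (mod 49).
x = 148 + 328·14 = 4740.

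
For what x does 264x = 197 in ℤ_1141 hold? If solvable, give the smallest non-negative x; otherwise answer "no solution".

31

First find gcd(264, 1141):
1141 = 4×264 + 85
264 = 3×85 + 9
85 = 9×9 + 4
9 = 2×4 + 1
4 = 4×1 + 0
gcd = 1, so a unique solution mod 1141 exists.
Back-substitute for the Bézout coefficients:
1 = 9 − 2·4
1 = −2·85 + 19·9
1 = 19·264 − 59·85
1 = −59·1141 + 255·264
So 264·(255) ≡ 1 (mod 1141), giving 264⁻¹ ≡ 255.
x ≡ 264⁻¹·197 ≡ 255·197 ≡ 31 (mod 1141).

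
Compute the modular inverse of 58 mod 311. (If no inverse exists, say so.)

59

Run Euclid on (311, 58):
311 = 5*58 + 21
58 = 2*21 + 16
21 = 1*16 + 5
16 = 3*5 + 1
5 = 5*1 + 0
gcd = 1, so the inverse exists. Back-substitute:
1 = 16 − 3·5
1 = −3·21 + 4·16
1 = 4·58 − 11·21
1 = −11·311 + 59·58
So 58·59 ≡ 1 (mod 311).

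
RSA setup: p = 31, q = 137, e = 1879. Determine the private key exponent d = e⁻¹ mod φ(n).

3079

φ(n) = (p−1)(q−1) = 30·136 = 4080.
Need d with 1879·d ≡ 1 (mod 4080). Apply the extended Euclidean algorithm:
4080 = 2·1879 + 322
1879 = 5·322 + 269
322 = 1·269 + 53
269 = 5·53 + 4
53 = 13·4 + 1
4 = 4·1 + 0
Back-substitute:
1 = 53 − 13·4
1 = −13·269 + 66·53
1 = 66·322 − 79·269
1 = −79·1879 + 461·322
1 = 461·4080 − 1001·1879
So 1879·(-1001) ≡ 1 (mod 4080), hence d ≡ -1001 ≡ 3079 (mod 4080).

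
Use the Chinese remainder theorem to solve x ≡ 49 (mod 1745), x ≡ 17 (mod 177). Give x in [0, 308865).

Write x = 49 + 1745·k. Then 1745·k ≡ 17 − 49 ≡ 145 (mod 177).
Need 1745⁻¹ mod 177. Extended Euclid on (177, 152):
177 = 1*152 + 25
152 = 6*25 + 2
25 = 12*2 + 1
2 = 2*1 + 0
Back-substitute:
1 = 25 − 12·2
1 = −12·152 + 73·25
1 = 73·177 − 85·152
1745⁻¹ ≡ 92 (mod 177), so k ≡ 92·145 ≡ 65 (mod 177).
x = 49 + 1745·65 = 113474.

113474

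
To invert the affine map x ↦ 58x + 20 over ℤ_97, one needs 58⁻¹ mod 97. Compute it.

92

Extended Euclidean algorithm:
97 = 1×58 + 39
58 = 1×39 + 19
39 = 2×19 + 1
19 = 19×1 + 0
gcd = 1, so the inverse exists. Back-substitute:
1 = 39 − 2·19
1 = −2·58 + 3·39
1 = 3·97 − 5·58
Thus 58·(-5) ≡ 1 (mod 97); reducing, -5 mod 97 = 92.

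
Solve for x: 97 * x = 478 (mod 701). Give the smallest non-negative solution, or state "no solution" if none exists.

294

First find gcd(97, 701):
701 = 7·97 + 22
97 = 4·22 + 9
22 = 2·9 + 4
9 = 2·4 + 1
4 = 4·1 + 0
gcd = 1, so a unique solution mod 701 exists.
Back-substitute for the Bézout coefficients:
1 = 9 − 2·4
1 = −2·22 + 5·9
1 = 5·97 − 22·22
1 = −22·701 + 159·97
So 97·(159) ≡ 1 (mod 701), giving 97⁻¹ ≡ 159.
x ≡ 97⁻¹·478 ≡ 159·478 ≡ 294 (mod 701).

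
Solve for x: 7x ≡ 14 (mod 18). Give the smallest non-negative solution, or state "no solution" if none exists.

First find gcd(7, 18):
18 = 2·7 + 4
7 = 1·4 + 3
4 = 1·3 + 1
3 = 3·1 + 0
gcd = 1, so a unique solution mod 18 exists.
Back-substitute for the Bézout coefficients:
1 = 4 − 3
1 = −7 + 2·4
1 = 2·18 − 5·7
So 7·(-5) ≡ 1 (mod 18), giving 7⁻¹ ≡ 13.
x ≡ 7⁻¹·14 ≡ 13·14 ≡ 2 (mod 18).

2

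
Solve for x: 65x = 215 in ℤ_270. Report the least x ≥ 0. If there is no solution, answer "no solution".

49

First find gcd(65, 270):
270 = 4×65 + 10
65 = 6×10 + 5
10 = 2×5 + 0
gcd = 5 and 5 | 215, so solutions exist. Divide through by 5: 13x ≡ 43 (mod 54).
Now find 13⁻¹ mod 54:
54 = 4·13 + 2
13 = 6·2 + 1
2 = 2·1 + 0
Back-substitute:
1 = 13 − 6·2
1 = −6·54 + 25·13
So 13⁻¹ ≡ 25 (mod 54).
Then x ≡ 25·43 ≡ 49 (mod 54); the smallest non-negative solution is x = 49.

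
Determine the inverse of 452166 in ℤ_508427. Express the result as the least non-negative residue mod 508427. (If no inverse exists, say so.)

Run Euclid on (508427, 452166):
508427 = 1×452166 + 56261
452166 = 8×56261 + 2078
56261 = 27×2078 + 155
2078 = 13×155 + 63
155 = 2×63 + 29
63 = 2×29 + 5
29 = 5×5 + 4
5 = 1×4 + 1
4 = 4×1 + 0
gcd = 1, so the inverse exists. Back-substitute:
1 = 5 − 4
1 = −29 + 6·5
1 = 6·63 − 13·29
1 = −13·155 + 32·63
1 = 32·2078 − 429·155
1 = −429·56261 + 11615·2078
1 = 11615·452166 − 93349·56261
1 = −93349·508427 + 104964·452166
So 452166·104964 ≡ 1 (mod 508427).

104964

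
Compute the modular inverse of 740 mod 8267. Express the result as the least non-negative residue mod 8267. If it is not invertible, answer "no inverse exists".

4882

Run Euclid on (8267, 740):
8267 = 11·740 + 127
740 = 5·127 + 105
127 = 1·105 + 22
105 = 4·22 + 17
22 = 1·17 + 5
17 = 3·5 + 2
5 = 2·2 + 1
2 = 2·1 + 0
gcd = 1, so the inverse exists. Back-substitute:
1 = 5 − 2·2
1 = −2·17 + 7·5
1 = 7·22 − 9·17
1 = −9·105 + 43·22
1 = 43·127 − 52·105
1 = −52·740 + 303·127
1 = 303·8267 − 3385·740
Hence 740⁻¹ ≡ -3385 ≡ 4882 (mod 8267).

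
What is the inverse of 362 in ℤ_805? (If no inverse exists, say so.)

gcd(805, 362) by repeated division:
805 = 2*362 + 81
362 = 4*81 + 38
81 = 2*38 + 5
38 = 7*5 + 3
5 = 1*3 + 2
3 = 1*2 + 1
2 = 2*1 + 0
The gcd is 1. Working backward:
1 = 3 − 2
1 = −5 + 2·3
1 = 2·38 − 15·5
1 = −15·81 + 32·38
1 = 32·362 − 143·81
1 = −143·805 + 318·362
So 362·318 ≡ 1 (mod 805).

318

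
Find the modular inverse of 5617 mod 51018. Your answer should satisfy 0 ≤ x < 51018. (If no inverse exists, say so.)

Extended Euclidean algorithm:
51018 = 9×5617 + 465
5617 = 12×465 + 37
465 = 12×37 + 21
37 = 1×21 + 16
21 = 1×16 + 5
16 = 3×5 + 1
5 = 5×1 + 0
gcd = 1, so the inverse exists. Back-substitute:
1 = 16 − 3·5
1 = −3·21 + 4·16
1 = 4·37 − 7·21
1 = −7·465 + 88·37
1 = 88·5617 − 1063·465
1 = −1063·51018 + 9655·5617
So 5617·9655 ≡ 1 (mod 51018).

9655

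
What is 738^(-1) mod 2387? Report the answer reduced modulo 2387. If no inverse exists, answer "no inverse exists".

Extended Euclidean algorithm:
2387 = 3×738 + 173
738 = 4×173 + 46
173 = 3×46 + 35
46 = 1×35 + 11
35 = 3×11 + 2
11 = 5×2 + 1
2 = 2×1 + 0
The gcd is 1. Working backward:
1 = 11 − 5·2
1 = −5·35 + 16·11
1 = 16·46 − 21·35
1 = −21·173 + 79·46
1 = 79·738 − 337·173
1 = −337·2387 + 1090·738
So 738·1090 ≡ 1 (mod 2387).

1090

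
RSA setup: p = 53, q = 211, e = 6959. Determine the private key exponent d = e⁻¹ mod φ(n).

φ(n) = (p−1)(q−1) = 52·210 = 10920.
Need d with 6959·d ≡ 1 (mod 10920). Apply the extended Euclidean algorithm:
10920 = 1·6959 + 3961
6959 = 1·3961 + 2998
3961 = 1·2998 + 963
2998 = 3·963 + 109
963 = 8·109 + 91
109 = 1·91 + 18
91 = 5·18 + 1
18 = 18·1 + 0
Back-substitute:
1 = 91 − 5·18
1 = −5·109 + 6·91
1 = 6·963 − 53·109
1 = −53·2998 + 165·963
1 = 165·3961 − 218·2998
1 = −218·6959 + 383·3961
1 = 383·10920 − 601·6959
So 6959·(-601) ≡ 1 (mod 10920), hence d ≡ -601 ≡ 10319 (mod 10920).

10319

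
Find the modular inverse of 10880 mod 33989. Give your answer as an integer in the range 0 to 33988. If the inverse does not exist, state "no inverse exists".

1159

Apply the Euclidean algorithm to 33989 and 10880:
33989 = 3*10880 + 1349
10880 = 8*1349 + 88
1349 = 15*88 + 29
88 = 3*29 + 1
29 = 29*1 + 0
Since gcd(10880, 33989) = 1, back-substitute to write 1 as a combination:
1 = 88 − 3·29
1 = −3·1349 + 46·88
1 = 46·10880 − 371·1349
1 = −371·33989 + 1159·10880
So 10880·1159 ≡ 1 (mod 33989).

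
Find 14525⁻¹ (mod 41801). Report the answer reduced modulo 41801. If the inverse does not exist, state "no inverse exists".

Run Euclid on (41801, 14525):
41801 = 2×14525 + 12751
14525 = 1×12751 + 1774
12751 = 7×1774 + 333
1774 = 5×333 + 109
333 = 3×109 + 6
109 = 18×6 + 1
6 = 6×1 + 0
gcd = 1, so the inverse exists. Back-substitute:
1 = 109 − 18·6
1 = −18·333 + 55·109
1 = 55·1774 − 293·333
1 = −293·12751 + 2106·1774
1 = 2106·14525 − 2399·12751
1 = −2399·41801 + 6904·14525
So 14525·6904 ≡ 1 (mod 41801).

6904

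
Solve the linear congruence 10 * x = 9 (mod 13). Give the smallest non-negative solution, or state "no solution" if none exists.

10

First find gcd(10, 13):
13 = 1*10 + 3
10 = 3*3 + 1
3 = 3*1 + 0
gcd = 1, so a unique solution mod 13 exists.
Back-substitute for the Bézout coefficients:
1 = 10 − 3·3
1 = −3·13 + 4·10
So 10·(4) ≡ 1 (mod 13), giving 10⁻¹ ≡ 4.
x ≡ 10⁻¹·9 ≡ 4·9 ≡ 10 (mod 13).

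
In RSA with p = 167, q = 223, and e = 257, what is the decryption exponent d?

φ(n) = (p−1)(q−1) = 166·222 = 36852.
Need d with 257·d ≡ 1 (mod 36852). Apply the extended Euclidean algorithm:
36852 = 143·257 + 101
257 = 2·101 + 55
101 = 1·55 + 46
55 = 1·46 + 9
46 = 5·9 + 1
9 = 9·1 + 0
Back-substitute:
1 = 46 − 5·9
1 = −5·55 + 6·46
1 = 6·101 − 11·55
1 = −11·257 + 28·101
1 = 28·36852 − 4015·257
So 257·(-4015) ≡ 1 (mod 36852), hence d ≡ -4015 ≡ 32837 (mod 36852).

32837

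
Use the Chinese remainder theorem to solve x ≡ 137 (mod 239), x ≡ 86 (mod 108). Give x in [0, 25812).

20930

Write x = 137 + 239·k. Then 239·k ≡ 86 − 137 ≡ 57 (mod 108).
Need 239⁻¹ mod 108. Extended Euclid on (108, 23):
108 = 4*23 + 16
23 = 1*16 + 7
16 = 2*7 + 2
7 = 3*2 + 1
2 = 2*1 + 0
Back-substitute:
1 = 7 − 3·2
1 = −3·16 + 7·7
1 = 7·23 − 10·16
1 = −10·108 + 47·23
239⁻¹ ≡ 47 (mod 108), so k ≡ 47·57 ≡ 87 (mod 108).
x = 137 + 239·87 = 20930.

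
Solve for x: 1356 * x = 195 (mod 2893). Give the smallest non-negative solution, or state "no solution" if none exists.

813

First find gcd(1356, 2893):
2893 = 2·1356 + 181
1356 = 7·181 + 89
181 = 2·89 + 3
89 = 29·3 + 2
3 = 1·2 + 1
2 = 2·1 + 0
gcd = 1, so a unique solution mod 2893 exists.
Back-substitute for the Bézout coefficients:
1 = 3 − 2
1 = −89 + 30·3
1 = 30·181 − 61·89
1 = −61·1356 + 457·181
1 = 457·2893 − 975·1356
So 1356·(-975) ≡ 1 (mod 2893), giving 1356⁻¹ ≡ 1918.
x ≡ 1356⁻¹·195 ≡ 1918·195 ≡ 813 (mod 2893).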